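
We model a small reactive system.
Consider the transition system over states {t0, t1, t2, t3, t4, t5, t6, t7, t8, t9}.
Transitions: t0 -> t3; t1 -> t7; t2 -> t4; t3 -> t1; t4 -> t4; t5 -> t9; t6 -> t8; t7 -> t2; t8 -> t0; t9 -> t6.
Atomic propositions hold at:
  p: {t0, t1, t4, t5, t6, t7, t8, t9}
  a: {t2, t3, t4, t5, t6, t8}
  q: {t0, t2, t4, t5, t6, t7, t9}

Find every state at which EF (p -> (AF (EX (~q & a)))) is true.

Sat(~q) = {t1, t3, t8}
Sat(~q & a) = {t3, t8}
Sat(EX (~q & a)) = {s : some successor in {t3, t8}} = {t0, t6}
AF (EX (~q & a)): least fixpoint, start Z0 = {t0, t6}, add states with every successor in Z. Z1 = {t0, t6, t8, t9}; Z2 = {t0, t5, t6, t8, t9}; fixed.
Sat(AF (EX (~q & a))) = {t0, t5, t6, t8, t9}
Sat(p -> (AF (EX (~q & a)))) = {t0, t2, t3, t5, t6, t8, t9}
EF (p -> (AF (EX (~q & a)))): least fixpoint, start Z0 = {t0, t2, t3, t5, t6, t8, t9}, add states with some successor in Z. Z1 = {t0, t2, t3, t5, t6, t7, t8, t9}; Z2 = {t0, t1, t2, t3, t5, t6, t7, t8, t9}; fixed.
Sat(EF (p -> (AF (EX (~q & a))))) = {t0, t1, t2, t3, t5, t6, t7, t8, t9}

{t0, t1, t2, t3, t5, t6, t7, t8, t9}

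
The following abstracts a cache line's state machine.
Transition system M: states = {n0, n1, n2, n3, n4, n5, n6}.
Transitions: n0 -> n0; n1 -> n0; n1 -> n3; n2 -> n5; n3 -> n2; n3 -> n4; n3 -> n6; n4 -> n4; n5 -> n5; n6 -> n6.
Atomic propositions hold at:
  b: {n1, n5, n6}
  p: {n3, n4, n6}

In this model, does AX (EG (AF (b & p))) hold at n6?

Yes

Sat(b & p) = {n6}
AF (b & p): least fixpoint, start Z0 = {n6}, add states with every successor in Z. Already a fixed point.
Sat(AF (b & p)) = {n6}
EG (AF (b & p)): greatest fixpoint, start Z0 = {n6}, keep only states in Sat with some successor in Z. Already a fixed point.
Sat(EG (AF (b & p))) = {n6}
Sat(AX (EG (AF (b & p)))) = {s : every successor in {n6}} = {n6}
n6 ∈ Sat(AX (EG (AF (b & p)))) = {n6}, so the formula holds at n6.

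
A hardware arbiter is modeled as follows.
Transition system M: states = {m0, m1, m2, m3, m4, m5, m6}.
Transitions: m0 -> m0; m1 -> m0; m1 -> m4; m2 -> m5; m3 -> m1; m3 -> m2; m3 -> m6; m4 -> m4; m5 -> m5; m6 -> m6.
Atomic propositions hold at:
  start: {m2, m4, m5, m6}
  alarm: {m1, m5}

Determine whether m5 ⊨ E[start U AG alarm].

Yes

AG alarm: greatest fixpoint, start Z0 = {m1, m5}, keep only states in Sat with every successor in Z. Z1 = {m5}; fixed.
Sat(AG alarm) = {m5}
E[start U AG alarm]: least fixpoint, start Z0 = Sat(AG alarm) = {m5}, add states in Sat(start) with some successor in Z. Z1 = {m2, m5}; fixed.
Sat(E[start U AG alarm]) = {m2, m5}
m5 ∈ Sat(E[start U AG alarm]) = {m2, m5}, so the formula holds at m5.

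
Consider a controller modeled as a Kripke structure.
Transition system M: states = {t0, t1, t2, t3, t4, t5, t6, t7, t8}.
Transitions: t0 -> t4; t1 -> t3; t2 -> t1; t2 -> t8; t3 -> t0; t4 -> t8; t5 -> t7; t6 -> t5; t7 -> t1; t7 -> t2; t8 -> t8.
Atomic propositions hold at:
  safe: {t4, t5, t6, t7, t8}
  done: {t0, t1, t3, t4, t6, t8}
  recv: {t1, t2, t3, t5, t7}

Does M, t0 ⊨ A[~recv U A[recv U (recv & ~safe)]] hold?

Sat(~recv) = {t0, t4, t6, t8}
Sat(~safe) = {t0, t1, t2, t3}
Sat(recv & ~safe) = {t1, t2, t3}
A[recv U (recv & ~safe)]: least fixpoint, start Z0 = Sat((recv & ~safe)) = {t1, t2, t3}, add states in Sat(recv) with every successor in Z. Z1 = {t1, t2, t3, t7}; Z2 = {t1, t2, t3, t5, t7}; fixed.
Sat(A[recv U (recv & ~safe)]) = {t1, t2, t3, t5, t7}
A[~recv U A[recv U (recv & ~safe)]]: least fixpoint, start Z0 = Sat(A[recv U (recv & ~safe)]) = {t1, t2, t3, t5, t7}, add states in Sat(~recv) with every successor in Z. Z1 = {t1, t2, t3, t5, t6, t7}; fixed.
Sat(A[~recv U A[recv U (recv & ~safe)]]) = {t1, t2, t3, t5, t6, t7}
t0 ∉ Sat(A[~recv U A[recv U (recv & ~safe)]]) = {t1, t2, t3, t5, t6, t7}, so the formula does not hold at t0.

No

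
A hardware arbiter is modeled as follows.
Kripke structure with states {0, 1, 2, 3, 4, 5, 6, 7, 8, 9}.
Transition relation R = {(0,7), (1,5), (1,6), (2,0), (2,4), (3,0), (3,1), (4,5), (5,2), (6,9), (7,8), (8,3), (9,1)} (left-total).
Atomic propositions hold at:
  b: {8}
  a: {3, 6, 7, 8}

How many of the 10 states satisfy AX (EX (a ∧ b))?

1

Sat(a ∧ b) = {8}
Sat(EX (a ∧ b)) = {s : some successor in {8}} = {7}
Sat(AX (EX (a ∧ b))) = {s : every successor in {7}} = {0}
|Sat(AX (EX (a ∧ b)))| = |{0}| = 1.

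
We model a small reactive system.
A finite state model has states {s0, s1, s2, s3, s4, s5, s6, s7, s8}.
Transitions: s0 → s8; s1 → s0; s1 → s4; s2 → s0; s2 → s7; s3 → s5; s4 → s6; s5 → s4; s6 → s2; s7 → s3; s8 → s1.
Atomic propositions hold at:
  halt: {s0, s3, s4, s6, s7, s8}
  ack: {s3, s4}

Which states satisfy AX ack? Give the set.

Sat(AX ack) = {s : every successor in {s3, s4}} = {s5, s7}

{s5, s7}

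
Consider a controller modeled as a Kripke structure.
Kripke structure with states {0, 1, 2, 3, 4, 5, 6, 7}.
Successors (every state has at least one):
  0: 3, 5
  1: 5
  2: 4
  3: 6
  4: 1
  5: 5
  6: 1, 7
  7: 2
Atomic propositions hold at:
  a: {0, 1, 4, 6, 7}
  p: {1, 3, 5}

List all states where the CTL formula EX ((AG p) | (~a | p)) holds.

AG p: greatest fixpoint, start Z0 = {1, 3, 5}, keep only states in Sat with every successor in Z. Z1 = {1, 5}; fixed.
Sat(AG p) = {1, 5}
Sat(~a) = {2, 3, 5}
Sat(~a | p) = {1, 2, 3, 5}
Sat((AG p) | (~a | p)) = {1, 2, 3, 5}
Sat(EX ((AG p) | (~a | p))) = {s : some successor in {1, 2, 3, 5}} = {0, 1, 4, 5, 6, 7}

{0, 1, 4, 5, 6, 7}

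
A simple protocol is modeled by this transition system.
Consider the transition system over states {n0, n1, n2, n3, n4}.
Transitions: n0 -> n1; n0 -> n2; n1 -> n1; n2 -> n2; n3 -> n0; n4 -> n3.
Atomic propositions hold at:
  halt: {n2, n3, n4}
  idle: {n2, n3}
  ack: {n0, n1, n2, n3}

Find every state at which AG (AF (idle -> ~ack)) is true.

Sat(~ack) = {n4}
Sat(idle -> ~ack) = {n0, n1, n4}
AF (idle -> ~ack): least fixpoint, start Z0 = {n0, n1, n4}, add states with every successor in Z. Z1 = {n0, n1, n3, n4}; fixed.
Sat(AF (idle -> ~ack)) = {n0, n1, n3, n4}
AG (AF (idle -> ~ack)): greatest fixpoint, start Z0 = {n0, n1, n3, n4}, keep only states in Sat with every successor in Z. Z1 = {n1, n3, n4}; Z2 = {n1, n4}; Z3 = {n1}; fixed.
Sat(AG (AF (idle -> ~ack))) = {n1}

{n1}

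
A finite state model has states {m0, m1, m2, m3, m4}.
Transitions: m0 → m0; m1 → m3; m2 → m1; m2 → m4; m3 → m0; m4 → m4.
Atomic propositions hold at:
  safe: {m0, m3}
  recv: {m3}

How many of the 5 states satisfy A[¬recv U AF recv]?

2

Sat(¬recv) = {m0, m1, m2, m4}
AF recv: least fixpoint, start Z0 = {m3}, add states with every successor in Z. Z1 = {m1, m3}; fixed.
Sat(AF recv) = {m1, m3}
A[¬recv U AF recv]: least fixpoint, start Z0 = Sat(AF recv) = {m1, m3}, add states in Sat(¬recv) with every successor in Z. Already a fixed point.
Sat(A[¬recv U AF recv]) = {m1, m3}
|Sat(A[¬recv U AF recv])| = |{m1, m3}| = 2.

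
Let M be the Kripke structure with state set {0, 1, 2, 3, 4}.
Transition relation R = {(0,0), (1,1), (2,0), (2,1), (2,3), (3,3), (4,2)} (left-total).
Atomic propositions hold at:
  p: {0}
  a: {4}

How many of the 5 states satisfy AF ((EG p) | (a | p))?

EG p: greatest fixpoint, start Z0 = {0}, keep only states in Sat with some successor in Z. Already a fixed point.
Sat(EG p) = {0}
Sat(a | p) = {0, 4}
Sat((EG p) | (a | p)) = {0, 4}
AF ((EG p) | (a | p)): least fixpoint, start Z0 = {0, 4}, add states with every successor in Z. Already a fixed point.
Sat(AF ((EG p) | (a | p))) = {0, 4}
|Sat(AF ((EG p) | (a | p)))| = |{0, 4}| = 2.

2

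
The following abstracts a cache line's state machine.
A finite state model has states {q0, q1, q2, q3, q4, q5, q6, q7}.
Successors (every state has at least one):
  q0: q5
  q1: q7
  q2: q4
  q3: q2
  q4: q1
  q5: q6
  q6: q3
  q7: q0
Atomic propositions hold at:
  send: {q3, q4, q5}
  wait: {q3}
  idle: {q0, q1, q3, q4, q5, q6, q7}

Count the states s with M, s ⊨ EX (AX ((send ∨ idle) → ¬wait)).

7

Sat(send ∨ idle) = {q0, q1, q3, q4, q5, q6, q7}
Sat(¬wait) = {q0, q1, q2, q4, q5, q6, q7}
Sat((send ∨ idle) → ¬wait) = {q0, q1, q2, q4, q5, q6, q7}
Sat(AX ((send ∨ idle) → ¬wait)) = {s : every successor in {q0, q1, q2, q4, q5, q6, q7}} = {q0, q1, q2, q3, q4, q5, q7}
Sat(EX (AX ((send ∨ idle) → ¬wait))) = {s : some successor in {q0, q1, q2, q3, q4, q5, q7}} = {q0, q1, q2, q3, q4, q6, q7}
|Sat(EX (AX ((send ∨ idle) → ¬wait)))| = |{q0, q1, q2, q3, q4, q6, q7}| = 7.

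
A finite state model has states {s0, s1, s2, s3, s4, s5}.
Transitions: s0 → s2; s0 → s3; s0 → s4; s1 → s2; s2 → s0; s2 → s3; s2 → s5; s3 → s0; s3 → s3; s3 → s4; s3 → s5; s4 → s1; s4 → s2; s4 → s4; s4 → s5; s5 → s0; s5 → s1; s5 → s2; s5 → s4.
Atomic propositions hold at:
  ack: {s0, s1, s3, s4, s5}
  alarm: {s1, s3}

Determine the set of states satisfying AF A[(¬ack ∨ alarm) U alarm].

Sat(¬ack) = {s2}
Sat(¬ack ∨ alarm) = {s1, s2, s3}
A[(¬ack ∨ alarm) U alarm]: least fixpoint, start Z0 = Sat(alarm) = {s1, s3}, add states in Sat(¬ack ∨ alarm) with every successor in Z. Already a fixed point.
Sat(A[(¬ack ∨ alarm) U alarm]) = {s1, s3}
AF A[(¬ack ∨ alarm) U alarm]: least fixpoint, start Z0 = {s1, s3}, add states with every successor in Z. Already a fixed point.
Sat(AF A[(¬ack ∨ alarm) U alarm]) = {s1, s3}

{s1, s3}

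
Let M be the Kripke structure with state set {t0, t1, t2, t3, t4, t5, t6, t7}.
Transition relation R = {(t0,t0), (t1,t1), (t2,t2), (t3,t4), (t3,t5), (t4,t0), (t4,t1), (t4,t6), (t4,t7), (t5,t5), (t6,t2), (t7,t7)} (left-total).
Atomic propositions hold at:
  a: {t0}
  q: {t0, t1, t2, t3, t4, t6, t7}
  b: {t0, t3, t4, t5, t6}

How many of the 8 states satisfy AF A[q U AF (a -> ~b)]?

Sat(~b) = {t1, t2, t7}
Sat(a -> ~b) = {t1, t2, t3, t4, t5, t6, t7}
AF (a -> ~b): least fixpoint, start Z0 = {t1, t2, t3, t4, t5, t6, t7}, add states with every successor in Z. Already a fixed point.
Sat(AF (a -> ~b)) = {t1, t2, t3, t4, t5, t6, t7}
A[q U AF (a -> ~b)]: least fixpoint, start Z0 = Sat(AF (a -> ~b)) = {t1, t2, t3, t4, t5, t6, t7}, add states in Sat(q) with every successor in Z. Already a fixed point.
Sat(A[q U AF (a -> ~b)]) = {t1, t2, t3, t4, t5, t6, t7}
AF A[q U AF (a -> ~b)]: least fixpoint, start Z0 = {t1, t2, t3, t4, t5, t6, t7}, add states with every successor in Z. Already a fixed point.
Sat(AF A[q U AF (a -> ~b)]) = {t1, t2, t3, t4, t5, t6, t7}
|Sat(AF A[q U AF (a -> ~b)])| = |{t1, t2, t3, t4, t5, t6, t7}| = 7.

7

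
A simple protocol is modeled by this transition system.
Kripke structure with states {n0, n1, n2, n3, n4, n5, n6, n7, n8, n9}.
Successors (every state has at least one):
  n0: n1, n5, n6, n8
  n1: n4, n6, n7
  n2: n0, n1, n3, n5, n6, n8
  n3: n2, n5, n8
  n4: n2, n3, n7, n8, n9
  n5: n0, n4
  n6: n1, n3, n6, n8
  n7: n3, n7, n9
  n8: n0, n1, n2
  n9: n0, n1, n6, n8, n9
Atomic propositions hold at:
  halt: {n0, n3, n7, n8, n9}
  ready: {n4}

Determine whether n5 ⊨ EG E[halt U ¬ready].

Sat(¬ready) = {n0, n1, n2, n3, n5, n6, n7, n8, n9}
E[halt U ¬ready]: least fixpoint, start Z0 = Sat(¬ready) = {n0, n1, n2, n3, n5, n6, n7, n8, n9}, add states in Sat(halt) with some successor in Z. Already a fixed point.
Sat(E[halt U ¬ready]) = {n0, n1, n2, n3, n5, n6, n7, n8, n9}
EG E[halt U ¬ready]: greatest fixpoint, start Z0 = {n0, n1, n2, n3, n5, n6, n7, n8, n9}, keep only states in Sat with some successor in Z. Already a fixed point.
Sat(EG E[halt U ¬ready]) = {n0, n1, n2, n3, n5, n6, n7, n8, n9}
n5 ∈ Sat(EG E[halt U ¬ready]) = {n0, n1, n2, n3, n5, n6, n7, n8, n9}, so the formula holds at n5.

Yes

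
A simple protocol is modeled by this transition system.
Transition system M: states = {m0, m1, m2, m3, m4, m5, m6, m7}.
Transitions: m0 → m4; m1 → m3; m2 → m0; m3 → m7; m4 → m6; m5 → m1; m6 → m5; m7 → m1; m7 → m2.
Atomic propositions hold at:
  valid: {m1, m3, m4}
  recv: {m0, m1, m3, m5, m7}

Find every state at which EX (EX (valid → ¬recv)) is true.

Sat(¬recv) = {m2, m4, m6}
Sat(valid → ¬recv) = {m0, m2, m4, m5, m6, m7}
Sat(EX (valid → ¬recv)) = {s : some successor in {m0, m2, m4, m5, m6, m7}} = {m0, m2, m3, m4, m6, m7}
Sat(EX (EX (valid → ¬recv))) = {s : some successor in {m0, m2, m3, m4, m6, m7}} = {m0, m1, m2, m3, m4, m7}

{m0, m1, m2, m3, m4, m7}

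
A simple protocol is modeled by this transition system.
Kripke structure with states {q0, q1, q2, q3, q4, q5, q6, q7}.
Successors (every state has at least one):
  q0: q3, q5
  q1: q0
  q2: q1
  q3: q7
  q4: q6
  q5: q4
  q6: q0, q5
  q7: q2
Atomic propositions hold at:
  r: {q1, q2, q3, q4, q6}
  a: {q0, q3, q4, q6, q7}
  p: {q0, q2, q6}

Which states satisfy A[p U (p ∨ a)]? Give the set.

{q0, q2, q3, q4, q6, q7}

Sat(p ∨ a) = {q0, q2, q3, q4, q6, q7}
A[p U (p ∨ a)]: least fixpoint, start Z0 = Sat((p ∨ a)) = {q0, q2, q3, q4, q6, q7}, add states in Sat(p) with every successor in Z. Already a fixed point.
Sat(A[p U (p ∨ a)]) = {q0, q2, q3, q4, q6, q7}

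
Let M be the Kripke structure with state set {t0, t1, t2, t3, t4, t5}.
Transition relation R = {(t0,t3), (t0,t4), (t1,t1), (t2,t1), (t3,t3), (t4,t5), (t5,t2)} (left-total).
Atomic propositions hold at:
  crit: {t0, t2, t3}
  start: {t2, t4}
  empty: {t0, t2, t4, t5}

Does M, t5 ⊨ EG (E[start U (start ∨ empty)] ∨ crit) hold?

No

Sat(start ∨ empty) = {t0, t2, t4, t5}
E[start U (start ∨ empty)]: least fixpoint, start Z0 = Sat((start ∨ empty)) = {t0, t2, t4, t5}, add states in Sat(start) with some successor in Z. Already a fixed point.
Sat(E[start U (start ∨ empty)]) = {t0, t2, t4, t5}
Sat(E[start U (start ∨ empty)] ∨ crit) = {t0, t2, t3, t4, t5}
EG (E[start U (start ∨ empty)] ∨ crit): greatest fixpoint, start Z0 = {t0, t2, t3, t4, t5}, keep only states in Sat with some successor in Z. Z1 = {t0, t3, t4, t5}; Z2 = {t0, t3, t4}; Z3 = {t0, t3}; fixed.
Sat(EG (E[start U (start ∨ empty)] ∨ crit)) = {t0, t3}
t5 ∉ Sat(EG (E[start U (start ∨ empty)] ∨ crit)) = {t0, t3}, so the formula does not hold at t5.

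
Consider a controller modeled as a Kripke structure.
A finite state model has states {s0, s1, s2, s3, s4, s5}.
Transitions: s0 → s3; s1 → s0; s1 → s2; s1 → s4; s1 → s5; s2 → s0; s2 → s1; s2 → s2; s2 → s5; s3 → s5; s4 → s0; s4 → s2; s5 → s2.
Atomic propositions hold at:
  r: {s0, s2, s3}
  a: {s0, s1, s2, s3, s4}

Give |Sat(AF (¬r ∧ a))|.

2

Sat(¬r) = {s1, s4, s5}
Sat(¬r ∧ a) = {s1, s4}
AF (¬r ∧ a): least fixpoint, start Z0 = {s1, s4}, add states with every successor in Z. Already a fixed point.
Sat(AF (¬r ∧ a)) = {s1, s4}
|Sat(AF (¬r ∧ a))| = |{s1, s4}| = 2.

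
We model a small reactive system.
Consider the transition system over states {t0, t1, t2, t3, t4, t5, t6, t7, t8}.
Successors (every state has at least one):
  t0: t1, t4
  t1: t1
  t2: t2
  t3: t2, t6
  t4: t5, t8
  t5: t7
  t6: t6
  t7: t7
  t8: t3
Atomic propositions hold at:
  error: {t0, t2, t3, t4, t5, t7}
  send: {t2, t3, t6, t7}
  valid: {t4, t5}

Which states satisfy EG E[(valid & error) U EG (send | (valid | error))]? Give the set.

Sat(valid & error) = {t4, t5}
Sat(valid | error) = {t0, t2, t3, t4, t5, t7}
Sat(send | (valid | error)) = {t0, t2, t3, t4, t5, t6, t7}
EG (send | (valid | error)): greatest fixpoint, start Z0 = {t0, t2, t3, t4, t5, t6, t7}, keep only states in Sat with some successor in Z. Already a fixed point.
Sat(EG (send | (valid | error))) = {t0, t2, t3, t4, t5, t6, t7}
E[(valid & error) U EG (send | (valid | error))]: least fixpoint, start Z0 = Sat(EG (send | (valid | error))) = {t0, t2, t3, t4, t5, t6, t7}, add states in Sat(valid & error) with some successor in Z. Already a fixed point.
Sat(E[(valid & error) U EG (send | (valid | error))]) = {t0, t2, t3, t4, t5, t6, t7}
EG E[(valid & error) U EG (send | (valid | error))]: greatest fixpoint, start Z0 = {t0, t2, t3, t4, t5, t6, t7}, keep only states in Sat with some successor in Z. Already a fixed point.
Sat(EG E[(valid & error) U EG (send | (valid | error))]) = {t0, t2, t3, t4, t5, t6, t7}

{t0, t2, t3, t4, t5, t6, t7}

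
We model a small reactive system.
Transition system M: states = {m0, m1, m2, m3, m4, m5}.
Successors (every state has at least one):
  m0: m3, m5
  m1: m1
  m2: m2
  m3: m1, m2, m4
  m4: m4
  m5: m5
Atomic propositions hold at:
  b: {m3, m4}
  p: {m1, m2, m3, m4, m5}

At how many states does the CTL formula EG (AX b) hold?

Sat(AX b) = {s : every successor in {m3, m4}} = {m4}
EG (AX b): greatest fixpoint, start Z0 = {m4}, keep only states in Sat with some successor in Z. Already a fixed point.
Sat(EG (AX b)) = {m4}
|Sat(EG (AX b))| = |{m4}| = 1.

1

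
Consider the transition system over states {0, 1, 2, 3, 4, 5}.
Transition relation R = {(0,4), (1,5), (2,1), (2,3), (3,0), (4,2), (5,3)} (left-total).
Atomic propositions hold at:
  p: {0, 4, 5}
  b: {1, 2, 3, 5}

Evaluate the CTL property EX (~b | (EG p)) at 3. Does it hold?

Yes

Sat(~b) = {0, 4}
EG p: greatest fixpoint, start Z0 = {0, 4, 5}, keep only states in Sat with some successor in Z. Z1 = {0}; Z2 = ∅; fixed.
Sat(EG p) = ∅
Sat(~b | (EG p)) = {0, 4}
Sat(EX (~b | (EG p))) = {s : some successor in {0, 4}} = {0, 3}
3 ∈ Sat(EX (~b | (EG p))) = {0, 3}, so the formula holds at 3.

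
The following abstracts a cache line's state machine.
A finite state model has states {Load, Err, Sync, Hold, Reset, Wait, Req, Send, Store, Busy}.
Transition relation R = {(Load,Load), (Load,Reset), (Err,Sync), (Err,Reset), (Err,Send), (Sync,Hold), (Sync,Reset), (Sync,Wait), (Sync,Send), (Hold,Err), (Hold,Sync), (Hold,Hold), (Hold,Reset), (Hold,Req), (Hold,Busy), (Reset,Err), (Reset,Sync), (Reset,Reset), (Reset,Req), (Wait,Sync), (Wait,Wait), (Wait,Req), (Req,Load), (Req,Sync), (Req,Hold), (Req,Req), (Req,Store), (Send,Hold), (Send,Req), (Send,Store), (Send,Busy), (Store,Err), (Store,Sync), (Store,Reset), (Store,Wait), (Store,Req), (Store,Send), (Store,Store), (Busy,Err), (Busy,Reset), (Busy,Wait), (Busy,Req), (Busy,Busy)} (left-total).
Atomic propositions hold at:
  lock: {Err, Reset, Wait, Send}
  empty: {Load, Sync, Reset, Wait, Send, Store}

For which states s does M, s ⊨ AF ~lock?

{Load, Sync, Hold, Req, Send, Store, Busy}

Sat(~lock) = {Load, Sync, Hold, Req, Store, Busy}
AF ~lock: least fixpoint, start Z0 = {Load, Sync, Hold, Req, Store, Busy}, add states with every successor in Z. Z1 = {Load, Sync, Hold, Req, Send, Store, Busy}; fixed.
Sat(AF ~lock) = {Load, Sync, Hold, Req, Send, Store, Busy}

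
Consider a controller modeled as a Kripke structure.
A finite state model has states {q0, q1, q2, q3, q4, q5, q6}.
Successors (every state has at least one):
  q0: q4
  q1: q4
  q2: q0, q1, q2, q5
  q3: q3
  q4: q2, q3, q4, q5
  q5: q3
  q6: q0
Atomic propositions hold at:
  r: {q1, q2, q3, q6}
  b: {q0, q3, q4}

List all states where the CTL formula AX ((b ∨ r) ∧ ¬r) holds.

Sat(b ∨ r) = {q0, q1, q2, q3, q4, q6}
Sat(¬r) = {q0, q4, q5}
Sat((b ∨ r) ∧ ¬r) = {q0, q4}
Sat(AX ((b ∨ r) ∧ ¬r)) = {s : every successor in {q0, q4}} = {q0, q1, q6}

{q0, q1, q6}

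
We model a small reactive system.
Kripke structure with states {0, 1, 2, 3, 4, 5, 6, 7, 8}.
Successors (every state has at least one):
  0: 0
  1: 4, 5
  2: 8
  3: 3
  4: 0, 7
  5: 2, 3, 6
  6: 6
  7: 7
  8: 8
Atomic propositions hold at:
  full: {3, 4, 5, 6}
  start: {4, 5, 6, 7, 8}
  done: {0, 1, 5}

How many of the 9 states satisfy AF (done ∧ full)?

1

Sat(done ∧ full) = {5}
AF (done ∧ full): least fixpoint, start Z0 = {5}, add states with every successor in Z. Already a fixed point.
Sat(AF (done ∧ full)) = {5}
|Sat(AF (done ∧ full))| = |{5}| = 1.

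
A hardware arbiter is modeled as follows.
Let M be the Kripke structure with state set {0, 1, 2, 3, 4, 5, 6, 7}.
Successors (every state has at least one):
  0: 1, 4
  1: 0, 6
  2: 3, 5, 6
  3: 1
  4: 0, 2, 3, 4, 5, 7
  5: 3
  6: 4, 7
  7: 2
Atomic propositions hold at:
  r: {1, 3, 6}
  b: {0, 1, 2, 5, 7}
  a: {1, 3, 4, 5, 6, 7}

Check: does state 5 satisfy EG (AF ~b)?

No

Sat(~b) = {3, 4, 6}
AF ~b: least fixpoint, start Z0 = {3, 4, 6}, add states with every successor in Z. Z1 = {3, 4, 5, 6}; Z2 = {2, 3, 4, 5, 6}; Z3 = {2, 3, 4, 5, 6, 7}; fixed.
Sat(AF ~b) = {2, 3, 4, 5, 6, 7}
EG (AF ~b): greatest fixpoint, start Z0 = {2, 3, 4, 5, 6, 7}, keep only states in Sat with some successor in Z. Z1 = {2, 4, 5, 6, 7}; Z2 = {2, 4, 6, 7}; fixed.
Sat(EG (AF ~b)) = {2, 4, 6, 7}
5 ∉ Sat(EG (AF ~b)) = {2, 4, 6, 7}, so the formula does not hold at 5.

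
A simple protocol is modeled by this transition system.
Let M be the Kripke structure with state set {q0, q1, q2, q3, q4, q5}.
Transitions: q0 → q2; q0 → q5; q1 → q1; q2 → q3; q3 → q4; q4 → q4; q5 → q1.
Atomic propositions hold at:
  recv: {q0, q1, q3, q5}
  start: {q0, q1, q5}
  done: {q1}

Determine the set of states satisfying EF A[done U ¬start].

{q0, q2, q3, q4}

Sat(¬start) = {q2, q3, q4}
A[done U ¬start]: least fixpoint, start Z0 = Sat(¬start) = {q2, q3, q4}, add states in Sat(done) with every successor in Z. Already a fixed point.
Sat(A[done U ¬start]) = {q2, q3, q4}
EF A[done U ¬start]: least fixpoint, start Z0 = {q2, q3, q4}, add states with some successor in Z. Z1 = {q0, q2, q3, q4}; fixed.
Sat(EF A[done U ¬start]) = {q0, q2, q3, q4}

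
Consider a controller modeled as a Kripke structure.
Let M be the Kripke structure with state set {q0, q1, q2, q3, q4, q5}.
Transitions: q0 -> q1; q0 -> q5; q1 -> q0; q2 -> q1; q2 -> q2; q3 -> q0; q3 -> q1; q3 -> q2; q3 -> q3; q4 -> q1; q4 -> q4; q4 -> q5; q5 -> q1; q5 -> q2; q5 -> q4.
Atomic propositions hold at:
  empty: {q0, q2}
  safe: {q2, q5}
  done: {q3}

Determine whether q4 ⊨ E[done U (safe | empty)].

Sat(safe | empty) = {q0, q2, q5}
E[done U (safe | empty)]: least fixpoint, start Z0 = Sat((safe | empty)) = {q0, q2, q5}, add states in Sat(done) with some successor in Z. Z1 = {q0, q2, q3, q5}; fixed.
Sat(E[done U (safe | empty)]) = {q0, q2, q3, q5}
q4 ∉ Sat(E[done U (safe | empty)]) = {q0, q2, q3, q5}, so the formula does not hold at q4.

No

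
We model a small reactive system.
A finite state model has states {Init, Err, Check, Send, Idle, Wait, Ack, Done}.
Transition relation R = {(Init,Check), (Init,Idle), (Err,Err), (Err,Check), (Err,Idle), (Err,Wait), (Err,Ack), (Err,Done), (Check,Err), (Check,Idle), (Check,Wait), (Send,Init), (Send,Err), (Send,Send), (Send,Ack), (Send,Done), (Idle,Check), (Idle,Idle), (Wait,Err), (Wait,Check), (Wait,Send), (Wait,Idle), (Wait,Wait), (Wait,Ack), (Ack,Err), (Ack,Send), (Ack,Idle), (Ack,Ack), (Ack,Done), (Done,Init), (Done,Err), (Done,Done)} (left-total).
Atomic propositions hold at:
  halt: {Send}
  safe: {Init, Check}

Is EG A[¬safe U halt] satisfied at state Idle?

Sat(¬safe) = {Err, Send, Idle, Wait, Ack, Done}
A[¬safe U halt]: least fixpoint, start Z0 = Sat(halt) = {Send}, add states in Sat(¬safe) with every successor in Z. Already a fixed point.
Sat(A[¬safe U halt]) = {Send}
EG A[¬safe U halt]: greatest fixpoint, start Z0 = {Send}, keep only states in Sat with some successor in Z. Already a fixed point.
Sat(EG A[¬safe U halt]) = {Send}
Idle ∉ Sat(EG A[¬safe U halt]) = {Send}, so the formula does not hold at Idle.

No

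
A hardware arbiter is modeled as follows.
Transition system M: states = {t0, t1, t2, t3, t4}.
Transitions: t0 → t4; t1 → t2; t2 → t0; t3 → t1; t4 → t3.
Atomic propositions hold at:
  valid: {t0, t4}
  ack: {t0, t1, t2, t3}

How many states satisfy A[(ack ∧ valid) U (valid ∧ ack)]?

1

Sat(ack ∧ valid) = {t0}
Sat(valid ∧ ack) = {t0}
A[(ack ∧ valid) U (valid ∧ ack)]: least fixpoint, start Z0 = Sat((valid ∧ ack)) = {t0}, add states in Sat(ack ∧ valid) with every successor in Z. Already a fixed point.
Sat(A[(ack ∧ valid) U (valid ∧ ack)]) = {t0}
|Sat(A[(ack ∧ valid) U (valid ∧ ack)])| = |{t0}| = 1.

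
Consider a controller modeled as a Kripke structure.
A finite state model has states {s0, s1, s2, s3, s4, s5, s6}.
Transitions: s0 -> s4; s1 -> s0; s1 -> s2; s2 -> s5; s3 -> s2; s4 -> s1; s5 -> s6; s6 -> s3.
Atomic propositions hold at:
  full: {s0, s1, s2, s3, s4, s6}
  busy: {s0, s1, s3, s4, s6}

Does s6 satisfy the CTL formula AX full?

Yes

Sat(AX full) = {s : every successor in {s0, s1, s2, s3, s4, s6}} = {s0, s1, s3, s4, s5, s6}
s6 ∈ Sat(AX full) = {s0, s1, s3, s4, s5, s6}, so the formula holds at s6.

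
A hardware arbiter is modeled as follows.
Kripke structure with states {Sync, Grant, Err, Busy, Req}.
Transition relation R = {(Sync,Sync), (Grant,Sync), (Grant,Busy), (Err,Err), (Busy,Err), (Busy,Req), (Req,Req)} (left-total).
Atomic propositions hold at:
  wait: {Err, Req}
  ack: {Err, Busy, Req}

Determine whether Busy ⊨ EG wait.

EG wait: greatest fixpoint, start Z0 = {Err, Req}, keep only states in Sat with some successor in Z. Already a fixed point.
Sat(EG wait) = {Err, Req}
Busy ∉ Sat(EG wait) = {Err, Req}, so the formula does not hold at Busy.

No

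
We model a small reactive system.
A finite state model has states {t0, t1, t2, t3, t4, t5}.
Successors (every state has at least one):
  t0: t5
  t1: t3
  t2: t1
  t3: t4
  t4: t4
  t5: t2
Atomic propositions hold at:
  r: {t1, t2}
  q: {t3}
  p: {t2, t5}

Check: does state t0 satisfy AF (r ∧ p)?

Yes

Sat(r ∧ p) = {t2}
AF (r ∧ p): least fixpoint, start Z0 = {t2}, add states with every successor in Z. Z1 = {t2, t5}; Z2 = {t0, t2, t5}; fixed.
Sat(AF (r ∧ p)) = {t0, t2, t5}
t0 ∈ Sat(AF (r ∧ p)) = {t0, t2, t5}, so the formula holds at t0.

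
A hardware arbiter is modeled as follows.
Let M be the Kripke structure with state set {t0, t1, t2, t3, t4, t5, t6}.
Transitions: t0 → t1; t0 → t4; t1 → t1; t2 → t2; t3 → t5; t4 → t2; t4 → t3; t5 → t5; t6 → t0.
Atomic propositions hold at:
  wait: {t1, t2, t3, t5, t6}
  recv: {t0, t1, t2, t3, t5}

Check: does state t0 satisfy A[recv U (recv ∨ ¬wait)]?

Yes

Sat(¬wait) = {t0, t4}
Sat(recv ∨ ¬wait) = {t0, t1, t2, t3, t4, t5}
A[recv U (recv ∨ ¬wait)]: least fixpoint, start Z0 = Sat((recv ∨ ¬wait)) = {t0, t1, t2, t3, t4, t5}, add states in Sat(recv) with every successor in Z. Already a fixed point.
Sat(A[recv U (recv ∨ ¬wait)]) = {t0, t1, t2, t3, t4, t5}
t0 ∈ Sat(A[recv U (recv ∨ ¬wait)]) = {t0, t1, t2, t3, t4, t5}, so the formula holds at t0.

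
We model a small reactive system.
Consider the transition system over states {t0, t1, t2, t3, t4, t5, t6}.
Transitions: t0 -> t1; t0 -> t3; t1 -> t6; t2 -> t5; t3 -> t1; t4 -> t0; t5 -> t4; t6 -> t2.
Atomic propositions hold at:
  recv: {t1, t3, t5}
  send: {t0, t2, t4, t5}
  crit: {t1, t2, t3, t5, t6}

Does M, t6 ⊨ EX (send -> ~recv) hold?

Yes

Sat(~recv) = {t0, t2, t4, t6}
Sat(send -> ~recv) = {t0, t1, t2, t3, t4, t6}
Sat(EX (send -> ~recv)) = {s : some successor in {t0, t1, t2, t3, t4, t6}} = {t0, t1, t3, t4, t5, t6}
t6 ∈ Sat(EX (send -> ~recv)) = {t0, t1, t3, t4, t5, t6}, so the formula holds at t6.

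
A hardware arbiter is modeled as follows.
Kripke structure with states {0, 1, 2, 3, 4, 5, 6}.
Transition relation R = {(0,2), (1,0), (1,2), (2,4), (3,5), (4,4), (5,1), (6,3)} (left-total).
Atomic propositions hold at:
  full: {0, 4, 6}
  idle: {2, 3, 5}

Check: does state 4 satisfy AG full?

Yes

AG full: greatest fixpoint, start Z0 = {0, 4, 6}, keep only states in Sat with every successor in Z. Z1 = {4}; fixed.
Sat(AG full) = {4}
4 ∈ Sat(AG full) = {4}, so the formula holds at 4.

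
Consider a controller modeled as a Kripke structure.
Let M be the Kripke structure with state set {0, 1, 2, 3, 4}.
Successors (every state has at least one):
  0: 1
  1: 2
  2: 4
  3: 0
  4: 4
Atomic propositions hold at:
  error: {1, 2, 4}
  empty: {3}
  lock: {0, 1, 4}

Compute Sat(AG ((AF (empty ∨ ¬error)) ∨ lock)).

Sat(¬error) = {0, 3}
Sat(empty ∨ ¬error) = {0, 3}
AF (empty ∨ ¬error): least fixpoint, start Z0 = {0, 3}, add states with every successor in Z. Already a fixed point.
Sat(AF (empty ∨ ¬error)) = {0, 3}
Sat((AF (empty ∨ ¬error)) ∨ lock) = {0, 1, 3, 4}
AG ((AF (empty ∨ ¬error)) ∨ lock): greatest fixpoint, start Z0 = {0, 1, 3, 4}, keep only states in Sat with every successor in Z. Z1 = {0, 3, 4}; Z2 = {3, 4}; Z3 = {4}; fixed.
Sat(AG ((AF (empty ∨ ¬error)) ∨ lock)) = {4}

{4}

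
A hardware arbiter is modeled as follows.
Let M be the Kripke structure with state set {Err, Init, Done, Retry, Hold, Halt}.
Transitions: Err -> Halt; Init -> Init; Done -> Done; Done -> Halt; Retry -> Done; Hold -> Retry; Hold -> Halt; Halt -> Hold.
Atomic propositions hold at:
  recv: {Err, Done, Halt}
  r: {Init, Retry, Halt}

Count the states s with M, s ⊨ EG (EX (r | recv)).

4

Sat(r | recv) = {Err, Init, Done, Retry, Halt}
Sat(EX (r | recv)) = {s : some successor in {Err, Init, Done, Retry, Halt}} = {Err, Init, Done, Retry, Hold}
EG (EX (r | recv)): greatest fixpoint, start Z0 = {Err, Init, Done, Retry, Hold}, keep only states in Sat with some successor in Z. Z1 = {Init, Done, Retry, Hold}; fixed.
Sat(EG (EX (r | recv))) = {Init, Done, Retry, Hold}
|Sat(EG (EX (r | recv)))| = |{Init, Done, Retry, Hold}| = 4.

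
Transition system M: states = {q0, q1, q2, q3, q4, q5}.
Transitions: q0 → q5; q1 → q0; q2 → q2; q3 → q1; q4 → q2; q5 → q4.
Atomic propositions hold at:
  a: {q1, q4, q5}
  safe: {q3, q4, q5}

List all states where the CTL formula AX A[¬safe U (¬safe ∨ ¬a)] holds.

Sat(¬safe) = {q0, q1, q2}
Sat(¬a) = {q0, q2, q3}
Sat(¬safe ∨ ¬a) = {q0, q1, q2, q3}
A[¬safe U (¬safe ∨ ¬a)]: least fixpoint, start Z0 = Sat((¬safe ∨ ¬a)) = {q0, q1, q2, q3}, add states in Sat(¬safe) with every successor in Z. Already a fixed point.
Sat(A[¬safe U (¬safe ∨ ¬a)]) = {q0, q1, q2, q3}
Sat(AX A[¬safe U (¬safe ∨ ¬a)]) = {s : every successor in {q0, q1, q2, q3}} = {q1, q2, q3, q4}

{q1, q2, q3, q4}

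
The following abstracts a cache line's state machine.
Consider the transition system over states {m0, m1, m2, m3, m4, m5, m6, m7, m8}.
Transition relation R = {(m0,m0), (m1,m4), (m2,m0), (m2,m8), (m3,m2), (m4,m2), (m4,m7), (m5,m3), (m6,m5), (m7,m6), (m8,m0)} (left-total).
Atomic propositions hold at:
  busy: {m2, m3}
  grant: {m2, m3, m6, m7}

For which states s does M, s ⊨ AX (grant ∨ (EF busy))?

{m1, m3, m4, m5, m6, m7}

EF busy: least fixpoint, start Z0 = {m2, m3}, add states with some successor in Z. Z1 = {m2, m3, m4, m5}; Z2 = {m1, m2, m3, m4, m5, m6}; Z3 = {m1, m2, m3, m4, m5, m6, m7}; fixed.
Sat(EF busy) = {m1, m2, m3, m4, m5, m6, m7}
Sat(grant ∨ (EF busy)) = {m1, m2, m3, m4, m5, m6, m7}
Sat(AX (grant ∨ (EF busy))) = {s : every successor in {m1, m2, m3, m4, m5, m6, m7}} = {m1, m3, m4, m5, m6, m7}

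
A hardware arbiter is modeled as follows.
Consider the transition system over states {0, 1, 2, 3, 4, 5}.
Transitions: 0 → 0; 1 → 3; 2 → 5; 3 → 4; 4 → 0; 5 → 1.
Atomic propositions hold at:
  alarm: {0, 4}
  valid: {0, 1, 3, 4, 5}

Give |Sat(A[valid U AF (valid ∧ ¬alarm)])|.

4

Sat(¬alarm) = {1, 2, 3, 5}
Sat(valid ∧ ¬alarm) = {1, 3, 5}
AF (valid ∧ ¬alarm): least fixpoint, start Z0 = {1, 3, 5}, add states with every successor in Z. Z1 = {1, 2, 3, 5}; fixed.
Sat(AF (valid ∧ ¬alarm)) = {1, 2, 3, 5}
A[valid U AF (valid ∧ ¬alarm)]: least fixpoint, start Z0 = Sat(AF (valid ∧ ¬alarm)) = {1, 2, 3, 5}, add states in Sat(valid) with every successor in Z. Already a fixed point.
Sat(A[valid U AF (valid ∧ ¬alarm)]) = {1, 2, 3, 5}
|Sat(A[valid U AF (valid ∧ ¬alarm)])| = |{1, 2, 3, 5}| = 4.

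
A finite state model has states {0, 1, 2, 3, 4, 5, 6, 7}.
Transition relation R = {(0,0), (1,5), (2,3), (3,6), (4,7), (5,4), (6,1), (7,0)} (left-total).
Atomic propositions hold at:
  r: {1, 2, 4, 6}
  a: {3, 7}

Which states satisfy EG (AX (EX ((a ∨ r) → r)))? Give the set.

{0, 4, 7}

Sat(a ∨ r) = {1, 2, 3, 4, 6, 7}
Sat((a ∨ r) → r) = {0, 1, 2, 4, 5, 6}
Sat(EX ((a ∨ r) → r)) = {s : some successor in {0, 1, 2, 4, 5, 6}} = {0, 1, 3, 5, 6, 7}
Sat(AX (EX ((a ∨ r) → r))) = {s : every successor in {0, 1, 3, 5, 6, 7}} = {0, 1, 2, 3, 4, 6, 7}
EG (AX (EX ((a ∨ r) → r))): greatest fixpoint, start Z0 = {0, 1, 2, 3, 4, 6, 7}, keep only states in Sat with some successor in Z. Z1 = {0, 2, 3, 4, 6, 7}; Z2 = {0, 2, 3, 4, 7}; Z3 = {0, 2, 4, 7}; Z4 = {0, 4, 7}; fixed.
Sat(EG (AX (EX ((a ∨ r) → r)))) = {0, 4, 7}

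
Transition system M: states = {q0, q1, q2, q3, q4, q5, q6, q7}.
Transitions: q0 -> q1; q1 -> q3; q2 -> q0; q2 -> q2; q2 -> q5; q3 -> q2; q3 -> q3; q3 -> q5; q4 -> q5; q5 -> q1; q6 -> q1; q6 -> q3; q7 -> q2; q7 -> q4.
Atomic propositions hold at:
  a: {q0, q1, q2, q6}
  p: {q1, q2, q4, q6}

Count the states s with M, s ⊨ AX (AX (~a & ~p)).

Sat(~a) = {q3, q4, q5, q7}
Sat(~p) = {q0, q3, q5, q7}
Sat(~a & ~p) = {q3, q5, q7}
Sat(AX (~a & ~p)) = {s : every successor in {q3, q5, q7}} = {q1, q4}
Sat(AX (AX (~a & ~p))) = {s : every successor in {q1, q4}} = {q0, q5}
|Sat(AX (AX (~a & ~p)))| = |{q0, q5}| = 2.

2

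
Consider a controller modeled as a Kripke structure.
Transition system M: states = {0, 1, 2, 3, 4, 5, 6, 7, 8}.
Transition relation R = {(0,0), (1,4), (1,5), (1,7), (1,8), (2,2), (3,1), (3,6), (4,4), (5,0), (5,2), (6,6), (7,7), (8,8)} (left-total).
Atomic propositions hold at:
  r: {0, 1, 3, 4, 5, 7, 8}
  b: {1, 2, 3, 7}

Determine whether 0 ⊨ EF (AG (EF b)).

EF b: least fixpoint, start Z0 = {1, 2, 3, 7}, add states with some successor in Z. Z1 = {1, 2, 3, 5, 7}; fixed.
Sat(EF b) = {1, 2, 3, 5, 7}
AG (EF b): greatest fixpoint, start Z0 = {1, 2, 3, 5, 7}, keep only states in Sat with every successor in Z. Z1 = {2, 7}; fixed.
Sat(AG (EF b)) = {2, 7}
EF (AG (EF b)): least fixpoint, start Z0 = {2, 7}, add states with some successor in Z. Z1 = {1, 2, 5, 7}; Z2 = {1, 2, 3, 5, 7}; fixed.
Sat(EF (AG (EF b))) = {1, 2, 3, 5, 7}
0 ∉ Sat(EF (AG (EF b))) = {1, 2, 3, 5, 7}, so the formula does not hold at 0.

No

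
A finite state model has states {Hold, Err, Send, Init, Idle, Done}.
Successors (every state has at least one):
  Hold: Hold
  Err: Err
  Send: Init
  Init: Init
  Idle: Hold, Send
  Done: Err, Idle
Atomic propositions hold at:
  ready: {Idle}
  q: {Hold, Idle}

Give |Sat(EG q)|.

EG q: greatest fixpoint, start Z0 = {Hold, Idle}, keep only states in Sat with some successor in Z. Already a fixed point.
Sat(EG q) = {Hold, Idle}
|Sat(EG q)| = |{Hold, Idle}| = 2.

2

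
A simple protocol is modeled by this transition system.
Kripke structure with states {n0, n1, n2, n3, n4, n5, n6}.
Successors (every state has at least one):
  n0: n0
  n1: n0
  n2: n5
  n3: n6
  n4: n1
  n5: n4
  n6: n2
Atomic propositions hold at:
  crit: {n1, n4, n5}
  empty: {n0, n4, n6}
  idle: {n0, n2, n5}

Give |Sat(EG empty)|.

EG empty: greatest fixpoint, start Z0 = {n0, n4, n6}, keep only states in Sat with some successor in Z. Z1 = {n0}; fixed.
Sat(EG empty) = {n0}
|Sat(EG empty)| = |{n0}| = 1.

1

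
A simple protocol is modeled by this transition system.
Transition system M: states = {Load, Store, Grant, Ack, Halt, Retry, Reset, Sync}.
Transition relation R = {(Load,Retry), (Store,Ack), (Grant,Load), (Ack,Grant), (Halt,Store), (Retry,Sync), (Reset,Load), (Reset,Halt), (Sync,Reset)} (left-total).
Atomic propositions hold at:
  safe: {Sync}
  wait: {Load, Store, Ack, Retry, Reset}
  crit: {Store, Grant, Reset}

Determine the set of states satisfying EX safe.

Sat(EX safe) = {s : some successor in {Sync}} = {Retry}

{Retry}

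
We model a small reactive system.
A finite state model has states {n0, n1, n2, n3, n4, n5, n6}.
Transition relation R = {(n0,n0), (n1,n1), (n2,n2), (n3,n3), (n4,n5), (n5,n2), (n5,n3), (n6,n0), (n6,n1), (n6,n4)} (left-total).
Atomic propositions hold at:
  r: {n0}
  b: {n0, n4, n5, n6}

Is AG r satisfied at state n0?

Yes

AG r: greatest fixpoint, start Z0 = {n0}, keep only states in Sat with every successor in Z. Already a fixed point.
Sat(AG r) = {n0}
n0 ∈ Sat(AG r) = {n0}, so the formula holds at n0.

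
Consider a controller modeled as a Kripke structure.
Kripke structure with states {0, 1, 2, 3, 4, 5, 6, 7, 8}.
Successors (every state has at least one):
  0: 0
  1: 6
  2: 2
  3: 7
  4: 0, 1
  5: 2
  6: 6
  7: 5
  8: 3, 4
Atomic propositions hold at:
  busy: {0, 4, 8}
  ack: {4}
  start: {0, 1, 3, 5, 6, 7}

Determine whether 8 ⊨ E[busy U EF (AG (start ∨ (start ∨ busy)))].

Sat(start ∨ busy) = {0, 1, 3, 4, 5, 6, 7, 8}
Sat(start ∨ (start ∨ busy)) = {0, 1, 3, 4, 5, 6, 7, 8}
AG (start ∨ (start ∨ busy)): greatest fixpoint, start Z0 = {0, 1, 3, 4, 5, 6, 7, 8}, keep only states in Sat with every successor in Z. Z1 = {0, 1, 3, 4, 6, 7, 8}; Z2 = {0, 1, 3, 4, 6, 8}; Z3 = {0, 1, 4, 6, 8}; Z4 = {0, 1, 4, 6}; fixed.
Sat(AG (start ∨ (start ∨ busy))) = {0, 1, 4, 6}
EF (AG (start ∨ (start ∨ busy))): least fixpoint, start Z0 = {0, 1, 4, 6}, add states with some successor in Z. Z1 = {0, 1, 4, 6, 8}; fixed.
Sat(EF (AG (start ∨ (start ∨ busy)))) = {0, 1, 4, 6, 8}
E[busy U EF (AG (start ∨ (start ∨ busy)))]: least fixpoint, start Z0 = Sat(EF (AG (start ∨ (start ∨ busy)))) = {0, 1, 4, 6, 8}, add states in Sat(busy) with some successor in Z. Already a fixed point.
Sat(E[busy U EF (AG (start ∨ (start ∨ busy)))]) = {0, 1, 4, 6, 8}
8 ∈ Sat(E[busy U EF (AG (start ∨ (start ∨ busy)))]) = {0, 1, 4, 6, 8}, so the formula holds at 8.

Yes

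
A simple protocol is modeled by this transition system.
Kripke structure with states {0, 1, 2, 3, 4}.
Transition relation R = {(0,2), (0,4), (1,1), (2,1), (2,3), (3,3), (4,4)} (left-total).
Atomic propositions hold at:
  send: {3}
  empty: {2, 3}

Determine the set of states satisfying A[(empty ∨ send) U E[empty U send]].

{2, 3}

Sat(empty ∨ send) = {2, 3}
E[empty U send]: least fixpoint, start Z0 = Sat(send) = {3}, add states in Sat(empty) with some successor in Z. Z1 = {2, 3}; fixed.
Sat(E[empty U send]) = {2, 3}
A[(empty ∨ send) U E[empty U send]]: least fixpoint, start Z0 = Sat(E[empty U send]) = {2, 3}, add states in Sat(empty ∨ send) with every successor in Z. Already a fixed point.
Sat(A[(empty ∨ send) U E[empty U send]]) = {2, 3}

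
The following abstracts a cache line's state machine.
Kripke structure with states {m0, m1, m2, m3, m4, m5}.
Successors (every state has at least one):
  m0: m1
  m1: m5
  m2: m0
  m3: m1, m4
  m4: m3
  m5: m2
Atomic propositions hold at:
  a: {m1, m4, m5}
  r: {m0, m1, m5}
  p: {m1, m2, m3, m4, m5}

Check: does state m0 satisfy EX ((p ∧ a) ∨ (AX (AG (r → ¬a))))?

Sat(p ∧ a) = {m1, m4, m5}
Sat(¬a) = {m0, m2, m3}
Sat(r → ¬a) = {m0, m2, m3, m4}
AG (r → ¬a): greatest fixpoint, start Z0 = {m0, m2, m3, m4}, keep only states in Sat with every successor in Z. Z1 = {m2, m4}; Z2 = ∅; fixed.
Sat(AG (r → ¬a)) = ∅
Sat(AX (AG (r → ¬a))) = {s : every successor in ∅} = ∅
Sat((p ∧ a) ∨ (AX (AG (r → ¬a)))) = {m1, m4, m5}
Sat(EX ((p ∧ a) ∨ (AX (AG (r → ¬a))))) = {s : some successor in {m1, m4, m5}} = {m0, m1, m3}
m0 ∈ Sat(EX ((p ∧ a) ∨ (AX (AG (r → ¬a))))) = {m0, m1, m3}, so the formula holds at m0.

Yes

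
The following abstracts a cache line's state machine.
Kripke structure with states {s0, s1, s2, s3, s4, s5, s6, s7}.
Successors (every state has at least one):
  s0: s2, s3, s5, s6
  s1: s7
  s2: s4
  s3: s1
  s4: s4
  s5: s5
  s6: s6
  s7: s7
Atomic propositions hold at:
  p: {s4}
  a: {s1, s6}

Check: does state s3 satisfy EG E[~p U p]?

No

Sat(~p) = {s0, s1, s2, s3, s5, s6, s7}
E[~p U p]: least fixpoint, start Z0 = Sat(p) = {s4}, add states in Sat(~p) with some successor in Z. Z1 = {s2, s4}; Z2 = {s0, s2, s4}; fixed.
Sat(E[~p U p]) = {s0, s2, s4}
EG E[~p U p]: greatest fixpoint, start Z0 = {s0, s2, s4}, keep only states in Sat with some successor in Z. Already a fixed point.
Sat(EG E[~p U p]) = {s0, s2, s4}
s3 ∉ Sat(EG E[~p U p]) = {s0, s2, s4}, so the formula does not hold at s3.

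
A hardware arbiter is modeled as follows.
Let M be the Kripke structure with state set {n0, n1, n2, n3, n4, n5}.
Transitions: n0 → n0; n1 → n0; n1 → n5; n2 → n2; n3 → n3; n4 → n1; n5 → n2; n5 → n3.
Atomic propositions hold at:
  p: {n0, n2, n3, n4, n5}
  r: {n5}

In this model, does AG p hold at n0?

Yes

AG p: greatest fixpoint, start Z0 = {n0, n2, n3, n4, n5}, keep only states in Sat with every successor in Z. Z1 = {n0, n2, n3, n5}; fixed.
Sat(AG p) = {n0, n2, n3, n5}
n0 ∈ Sat(AG p) = {n0, n2, n3, n5}, so the formula holds at n0.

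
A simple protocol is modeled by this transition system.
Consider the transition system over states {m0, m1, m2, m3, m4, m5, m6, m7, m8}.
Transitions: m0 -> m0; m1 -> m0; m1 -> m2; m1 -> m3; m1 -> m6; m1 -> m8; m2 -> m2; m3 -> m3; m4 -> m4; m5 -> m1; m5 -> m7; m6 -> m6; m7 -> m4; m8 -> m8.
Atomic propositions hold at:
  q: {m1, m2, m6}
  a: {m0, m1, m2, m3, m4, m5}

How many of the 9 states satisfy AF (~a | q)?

6

Sat(~a) = {m6, m7, m8}
Sat(~a | q) = {m1, m2, m6, m7, m8}
AF (~a | q): least fixpoint, start Z0 = {m1, m2, m6, m7, m8}, add states with every successor in Z. Z1 = {m1, m2, m5, m6, m7, m8}; fixed.
Sat(AF (~a | q)) = {m1, m2, m5, m6, m7, m8}
|Sat(AF (~a | q))| = |{m1, m2, m5, m6, m7, m8}| = 6.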